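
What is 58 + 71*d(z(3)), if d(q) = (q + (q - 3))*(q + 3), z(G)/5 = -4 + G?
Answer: 1904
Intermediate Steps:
z(G) = -20 + 5*G (z(G) = 5*(-4 + G) = -20 + 5*G)
d(q) = (-3 + 2*q)*(3 + q) (d(q) = (q + (-3 + q))*(3 + q) = (-3 + 2*q)*(3 + q))
58 + 71*d(z(3)) = 58 + 71*(-9 + 2*(-20 + 5*3)² + 3*(-20 + 5*3)) = 58 + 71*(-9 + 2*(-20 + 15)² + 3*(-20 + 15)) = 58 + 71*(-9 + 2*(-5)² + 3*(-5)) = 58 + 71*(-9 + 2*25 - 15) = 58 + 71*(-9 + 50 - 15) = 58 + 71*26 = 58 + 1846 = 1904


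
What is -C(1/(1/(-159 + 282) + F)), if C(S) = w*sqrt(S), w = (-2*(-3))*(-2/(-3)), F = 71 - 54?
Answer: -2*sqrt(64329)/523 ≈ -0.96991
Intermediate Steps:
F = 17
w = 4 (w = 6*(-2*(-1/3)) = 6*(2/3) = 4)
C(S) = 4*sqrt(S)
-C(1/(1/(-159 + 282) + F)) = -4*sqrt(1/(1/(-159 + 282) + 17)) = -4*sqrt(1/(1/123 + 17)) = -4*sqrt(1/(2092/123)) = -4*sqrt(123/2092) = -4*sqrt(64329)/1046 = -2*sqrt(64329)/523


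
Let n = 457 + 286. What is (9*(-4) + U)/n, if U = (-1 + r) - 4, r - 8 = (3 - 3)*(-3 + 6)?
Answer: -33/743 ≈ -0.044415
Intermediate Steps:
r = 8 (r = 8 + (3 - 3)*(-3 + 6) = 8 + 0*3 = 8 + 0 = 8)
U = 3 (U = (-1 + 8) - 4 = 7 - 4 = 3)
n = 743
(9*(-4) + U)/n = (9*(-4) + 3)/743 = (-36 + 3)*(1/743) = -33*1/743 = -33/743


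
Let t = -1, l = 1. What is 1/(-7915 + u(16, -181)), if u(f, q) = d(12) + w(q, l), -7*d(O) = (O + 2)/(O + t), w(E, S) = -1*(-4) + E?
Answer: -11/89014 ≈ -0.00012358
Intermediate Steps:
w(E, S) = 4 + E
d(O) = -(2 + O)/(7*(-1 + O)) (d(O) = -(O + 2)/(7*(O - 1)) = -(2 + O)/(7*(-1 + O)))
u(f, q) = 42/11 + q (u(f, q) = (-2 - 1*12)/(7*(-1 + 12)) + (4 + q) = (1/7)*(-2 - 12)/11 + (4 + q) = (1/7)*(1/11)*(-14) + (4 + q) = -2/11 + (4 + q) = 42/11 + q)
1/(-7915 + u(16, -181)) = 1/(-7915 + (42/11 - 181)) = 1/(-7915 - 1949/11) = 1/(-89014/11) = -11/89014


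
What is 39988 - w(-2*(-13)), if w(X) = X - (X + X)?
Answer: 40014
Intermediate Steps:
w(X) = -X (w(X) = X - 2*X = -X)
39988 - w(-2*(-13)) = 39988 - (-1)*(-2*(-13)) = 39988 - (-1)*26 = 39988 - 1*(-26) = 39988 + 26 = 40014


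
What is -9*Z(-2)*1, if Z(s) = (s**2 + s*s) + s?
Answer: -54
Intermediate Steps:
Z(s) = s + 2*s**2 (Z(s) = (s**2 + s**2) + s = 2*s**2 + s = s + 2*s**2)
-9*Z(-2)*1 = -(-18)*(1 + 2*(-2))*1 = -(-18)*(1 - 4)*1 = -(-18)*(-3)*1 = -9*6*1 = -54*1 = -54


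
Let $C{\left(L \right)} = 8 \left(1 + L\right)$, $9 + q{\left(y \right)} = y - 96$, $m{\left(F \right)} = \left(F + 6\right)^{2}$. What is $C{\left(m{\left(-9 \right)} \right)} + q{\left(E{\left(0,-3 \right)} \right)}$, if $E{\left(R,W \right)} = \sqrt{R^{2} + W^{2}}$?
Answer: $-22$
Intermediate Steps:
$m{\left(F \right)} = \left(6 + F\right)^{2}$
$q{\left(y \right)} = -105 + y$ ($q{\left(y \right)} = -9 + \left(y - 96\right) = -9 + \left(-96 + y\right) = -105 + y$)
$C{\left(L \right)} = 8 + 8 L$
$C{\left(m{\left(-9 \right)} \right)} + q{\left(E{\left(0,-3 \right)} \right)} = \left(8 + 8 \left(6 - 9\right)^{2}\right) - \left(105 - \sqrt{0^{2} + \left(-3\right)^{2}}\right) = \left(8 + 8 \left(-3\right)^{2}\right) - \left(105 - \sqrt{0 + 9}\right) = \left(8 + 8 \cdot 9\right) - \left(105 - \sqrt{9}\right) = \left(8 + 72\right) + \left(-105 + 3\right) = 80 - 102 = -22$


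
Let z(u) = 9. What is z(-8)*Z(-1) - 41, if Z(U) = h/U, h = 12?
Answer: -149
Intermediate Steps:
Z(U) = 12/U
z(-8)*Z(-1) - 41 = 9*(12/(-1)) - 41 = 9*(12*(-1)) - 41 = 9*(-12) - 41 = -108 - 41 = -149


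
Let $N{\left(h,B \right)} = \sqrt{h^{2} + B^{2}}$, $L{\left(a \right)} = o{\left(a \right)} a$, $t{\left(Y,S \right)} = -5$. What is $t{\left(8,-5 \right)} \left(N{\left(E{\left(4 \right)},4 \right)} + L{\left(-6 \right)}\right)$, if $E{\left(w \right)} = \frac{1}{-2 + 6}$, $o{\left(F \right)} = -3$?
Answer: $-90 - \frac{5 \sqrt{257}}{4} \approx -110.04$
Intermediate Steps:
$L{\left(a \right)} = - 3 a$
$E{\left(w \right)} = \frac{1}{4}$
$N{\left(h,B \right)} = \sqrt{B^{2} + h^{2}}$
$t{\left(8,-5 \right)} \left(N{\left(E{\left(4 \right)},4 \right)} + L{\left(-6 \right)}\right) = - 5 \left(\sqrt{4^{2} + \left(\frac{1}{4}\right)^{2}} - -18\right) = - 5 \left(\sqrt{16 + \frac{1}{16}} + 18\right) = - 5 \left(\sqrt{\frac{257}{16}} + 18\right) = - 5 \left(\frac{\sqrt{257}}{4} + 18\right) = - 5 \left(18 + \frac{\sqrt{257}}{4}\right) = -90 - \frac{5 \sqrt{257}}{4}$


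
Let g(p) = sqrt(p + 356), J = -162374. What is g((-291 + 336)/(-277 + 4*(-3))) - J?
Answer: 162374 + sqrt(102839)/17 ≈ 1.6239e+5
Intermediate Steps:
g(p) = sqrt(356 + p)
g((-291 + 336)/(-277 + 4*(-3))) - J = sqrt(356 + (-291 + 336)/(-277 + 4*(-3))) - 1*(-162374) = sqrt(356 + 45/(-277 - 12)) + 162374 = sqrt(356 + 45/(-289)) + 162374 = sqrt(356 + 45*(-1/289)) + 162374 = sqrt(356 - 45/289) + 162374 = sqrt(102839/289) + 162374 = sqrt(102839)/17 + 162374 = 162374 + sqrt(102839)/17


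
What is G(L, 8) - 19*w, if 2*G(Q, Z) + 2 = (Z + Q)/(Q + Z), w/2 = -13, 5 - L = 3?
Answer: 987/2 ≈ 493.50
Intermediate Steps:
L = 2 (L = 5 - 1*3 = 5 - 3 = 2)
w = -26 (w = 2*(-13) = -26)
G(Q, Z) = -1/2 (G(Q, Z) = -1 + ((Z + Q)/(Q + Z))/2 = -1 + ((Q + Z)/(Q + Z))/2 = -1 + (1/2)*1 = -1 + 1/2 = -1/2)
G(L, 8) - 19*w = -1/2 - 19*(-26) = -1/2 + 494 = 987/2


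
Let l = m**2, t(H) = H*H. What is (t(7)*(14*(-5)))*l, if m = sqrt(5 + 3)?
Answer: -27440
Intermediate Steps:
m = 2*sqrt(2) (m = sqrt(8) = 2*sqrt(2) ≈ 2.8284)
t(H) = H**2
l = 8 (l = (2*sqrt(2))**2 = 8)
(t(7)*(14*(-5)))*l = (7**2*(14*(-5)))*8 = (49*(-70))*8 = -3430*8 = -27440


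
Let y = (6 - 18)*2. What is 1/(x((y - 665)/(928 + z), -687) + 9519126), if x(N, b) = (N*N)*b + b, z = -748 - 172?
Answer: 64/283046769 ≈ 2.2611e-7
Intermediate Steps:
z = -920
y = -24 (y = -12*2 = -24)
x(N, b) = b + b*N**2 (x(N, b) = N**2*b + b = b*N**2 + b = b + b*N**2)
1/(x((y - 665)/(928 + z), -687) + 9519126) = 1/(-687*(1 + ((-24 - 665)/(928 - 920))**2) + 9519126) = 1/(-687*(1 + (-689/8)**2) + 9519126) = 1/(-687*(1 + 474721/64) + 9519126) = 1/(-687*474785/64 + 9519126) = 1/(-326177295/64 + 9519126) = 1/(283046769/64) = 64/283046769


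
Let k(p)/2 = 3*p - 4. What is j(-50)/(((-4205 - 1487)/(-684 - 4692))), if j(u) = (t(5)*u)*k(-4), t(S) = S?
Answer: 10752000/1423 ≈ 7555.9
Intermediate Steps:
k(p) = -8 + 6*p (k(p) = 2*(3*p - 4) = 2*(-4 + 3*p) = -8 + 6*p)
j(u) = -160*u (j(u) = (5*u)*(-8 + 6*(-4)) = (5*u)*(-8 - 24) = (5*u)*(-32) = -160*u)
j(-50)/(((-4205 - 1487)/(-684 - 4692))) = (-160*(-50))/(((-4205 - 1487)/(-684 - 4692))) = 8000/((-5692/(-5376))) = 8000/((-5692*(-1/5376))) = 8000/(1423/1344) = 8000*(1344/1423) = 10752000/1423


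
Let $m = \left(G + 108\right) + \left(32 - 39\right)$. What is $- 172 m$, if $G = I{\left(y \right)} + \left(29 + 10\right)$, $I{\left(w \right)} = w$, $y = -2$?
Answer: $-23736$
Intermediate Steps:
$G = 37$ ($G = -2 + \left(29 + 10\right) = -2 + 39 = 37$)
$m = 138$ ($m = \left(37 + 108\right) + \left(32 - 39\right) = 145 + \left(32 - 39\right) = 145 - 7 = 138$)
$- 172 m = \left(-172\right) 138 = -23736$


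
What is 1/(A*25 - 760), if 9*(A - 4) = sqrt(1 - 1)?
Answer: -1/660 ≈ -0.0015152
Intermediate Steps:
A = 4 (A = 4 + sqrt(1 - 1)/9 = 4 + sqrt(0)/9 = 4 + (1/9)*0 = 4 + 0 = 4)
1/(A*25 - 760) = 1/(4*25 - 760) = 1/(100 - 760) = 1/(-660) = -1/660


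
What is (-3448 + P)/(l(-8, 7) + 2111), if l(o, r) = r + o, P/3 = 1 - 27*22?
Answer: -5227/2110 ≈ -2.4772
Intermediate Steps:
P = -1779 (P = 3*(1 - 27*22) = 3*(1 - 594) = 3*(-593) = -1779)
l(o, r) = o + r
(-3448 + P)/(l(-8, 7) + 2111) = (-3448 - 1779)/((-8 + 7) + 2111) = -5227/(-1 + 2111) = -5227/2110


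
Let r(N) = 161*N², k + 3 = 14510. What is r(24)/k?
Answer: 92736/14507 ≈ 6.3925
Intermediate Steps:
k = 14507 (k = -3 + 14510 = 14507)
r(24)/k = (161*24²)/14507 = (161*576)*(1/14507) = 92736*(1/14507) = 92736/14507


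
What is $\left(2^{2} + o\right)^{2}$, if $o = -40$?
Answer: $1296$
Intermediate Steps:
$\left(2^{2} + o\right)^{2} = \left(2^{2} - 40\right)^{2} = \left(4 - 40\right)^{2} = \left(-36\right)^{2} = 1296$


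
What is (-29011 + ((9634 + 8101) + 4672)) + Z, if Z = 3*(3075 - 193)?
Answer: 2042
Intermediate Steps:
Z = 8646 (Z = 3*2882 = 8646)
(-29011 + ((9634 + 8101) + 4672)) + Z = (-29011 + ((9634 + 8101) + 4672)) + 8646 = (-29011 + (17735 + 4672)) + 8646 = (-29011 + 22407) + 8646 = -6604 + 8646 = 2042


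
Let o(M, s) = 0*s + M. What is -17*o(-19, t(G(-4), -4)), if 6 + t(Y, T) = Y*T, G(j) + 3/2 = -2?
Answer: 323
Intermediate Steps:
G(j) = -7/2 (G(j) = -3/2 - 2 = -7/2)
t(Y, T) = -6 + T*Y (t(Y, T) = -6 + Y*T = -6 + T*Y)
o(M, s) = M (o(M, s) = 0 + M = M)
-17*o(-19, t(G(-4), -4)) = -17*(-19) = 323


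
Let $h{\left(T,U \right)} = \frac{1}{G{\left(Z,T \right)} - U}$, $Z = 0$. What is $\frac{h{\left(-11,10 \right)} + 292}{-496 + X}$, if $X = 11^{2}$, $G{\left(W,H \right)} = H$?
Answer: $- \frac{6131}{7875} \approx -0.77854$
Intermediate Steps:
$h{\left(T,U \right)} = \frac{1}{T - U}$
$X = 121$
$\frac{h{\left(-11,10 \right)} + 292}{-496 + X} = \frac{\frac{1}{-11 - 10} + 292}{-496 + 121} = \frac{\frac{1}{-11 - 10} + 292}{-375} = \left(\frac{1}{-21} + 292\right) \left(- \frac{1}{375}\right) = \left(- \frac{1}{21} + 292\right) \left(- \frac{1}{375}\right) = \frac{6131}{21} \left(- \frac{1}{375}\right) = - \frac{6131}{7875}$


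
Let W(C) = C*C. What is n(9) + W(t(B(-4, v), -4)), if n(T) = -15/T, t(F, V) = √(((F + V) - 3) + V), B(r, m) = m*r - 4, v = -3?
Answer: -14/3 ≈ -4.6667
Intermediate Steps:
B(r, m) = -4 + m*r
t(F, V) = √(-3 + F + 2*V) (t(F, V) = √((-3 + F + V) + V) = √(-3 + F + 2*V))
W(C) = C²
n(9) + W(t(B(-4, v), -4)) = -15/9 + (√(-3 + (-4 - 3*(-4)) + 2*(-4)))² = -15*⅑ + (√(-3 + (-4 + 12) - 8))² = -5/3 + (√(-3 + 8 - 8))² = -5/3 + (√(-3))² = -5/3 + (I*√3)² = -5/3 - 3 = -14/3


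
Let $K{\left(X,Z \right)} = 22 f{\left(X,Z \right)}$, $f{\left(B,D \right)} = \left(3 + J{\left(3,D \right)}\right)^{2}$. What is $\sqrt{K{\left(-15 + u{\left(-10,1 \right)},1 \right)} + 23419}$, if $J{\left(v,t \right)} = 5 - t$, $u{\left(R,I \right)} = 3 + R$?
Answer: $\sqrt{24497} \approx 156.52$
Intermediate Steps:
$f{\left(B,D \right)} = \left(8 - D\right)^{2}$ ($f{\left(B,D \right)} = \left(3 - \left(-5 + D\right)\right)^{2} = \left(8 - D\right)^{2}$)
$K{\left(X,Z \right)} = 22 \left(-8 + Z\right)^{2}$
$\sqrt{K{\left(-15 + u{\left(-10,1 \right)},1 \right)} + 23419} = \sqrt{22 \left(-8 + 1\right)^{2} + 23419} = \sqrt{22 \left(-7\right)^{2} + 23419} = \sqrt{22 \cdot 49 + 23419} = \sqrt{1078 + 23419} = \sqrt{24497}$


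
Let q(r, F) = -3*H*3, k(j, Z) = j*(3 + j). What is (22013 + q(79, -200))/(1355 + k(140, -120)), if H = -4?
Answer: 22049/21375 ≈ 1.0315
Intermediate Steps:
q(r, F) = 36 (q(r, F) = -3*(-4)*3 = 12*3 = 36)
(22013 + q(79, -200))/(1355 + k(140, -120)) = (22013 + 36)/(1355 + 140*(3 + 140)) = 22049/(1355 + 140*143) = 22049/(1355 + 20020) = 22049/21375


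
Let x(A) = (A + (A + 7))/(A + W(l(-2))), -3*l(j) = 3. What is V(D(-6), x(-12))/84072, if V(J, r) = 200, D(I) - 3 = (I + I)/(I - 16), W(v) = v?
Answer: 25/10509 ≈ 0.0023789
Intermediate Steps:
l(j) = -1 (l(j) = -1/3*3 = -1)
D(I) = 3 + 2*I/(-16 + I) (D(I) = 3 + (I + I)/(I - 16) = 3 + (2*I)/(-16 + I) = 3 + 2*I/(-16 + I))
x(A) = (7 + 2*A)/(-1 + A) (x(A) = (A + (A + 7))/(A - 1) = (A + (7 + A))/(-1 + A) = (7 + 2*A)/(-1 + A))
V(D(-6), x(-12))/84072 = 200/84072 = 200*(1/84072) = 25/10509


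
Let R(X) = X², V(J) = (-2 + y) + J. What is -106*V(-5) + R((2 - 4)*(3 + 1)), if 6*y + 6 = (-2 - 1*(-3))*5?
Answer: 2471/3 ≈ 823.67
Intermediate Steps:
y = -⅙ (y = -1 + ((-2 - 1*(-3))*5)/6 = -1 + ((-2 + 3)*5)/6 = -1 + (1*5)/6 = -1 + (⅙)*5 = -1 + ⅚ = -⅙ ≈ -0.16667)
V(J) = -13/6 + J (V(J) = (-2 - ⅙) + J = -13/6 + J)
-106*V(-5) + R((2 - 4)*(3 + 1)) = -106*(-13/6 - 5) + ((2 - 4)*(3 + 1))² = -106*(-43/6) + (-2*4)² = 2279/3 + (-8)² = 2279/3 + 64 = 2471/3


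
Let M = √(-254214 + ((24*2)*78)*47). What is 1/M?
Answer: -I*√966/8694 ≈ -0.0035749*I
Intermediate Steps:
M = 9*I*√966 (M = √(-254214 + (48*78)*47) = √(-254214 + 3744*47) = √(-254214 + 175968) = √(-78246) = 9*I*√966 ≈ 279.72*I)
1/M = 1/(9*I*√966) = -I*√966/8694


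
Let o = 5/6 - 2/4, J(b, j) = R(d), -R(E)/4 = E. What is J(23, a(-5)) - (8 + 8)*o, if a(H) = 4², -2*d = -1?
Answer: -22/3 ≈ -7.3333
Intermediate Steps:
d = ½ (d = -½*(-1) = ½ ≈ 0.50000)
a(H) = 16
R(E) = -4*E
J(b, j) = -2 (J(b, j) = -4*½ = -2)
o = ⅓ (o = 5*(⅙) - 2*¼ = ⅚ - ½ = ⅓ ≈ 0.33333)
J(23, a(-5)) - (8 + 8)*o = -2 - (8 + 8)/3 = -2 - 16/3 = -22/3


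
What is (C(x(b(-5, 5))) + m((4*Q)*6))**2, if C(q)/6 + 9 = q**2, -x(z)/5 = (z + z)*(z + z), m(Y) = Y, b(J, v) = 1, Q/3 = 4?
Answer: 6937956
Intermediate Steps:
Q = 12 (Q = 3*4 = 12)
x(z) = -20*z**2 (x(z) = -5*(z + z)*(z + z) = -5*2*z*2*z = -20*z**2)
C(q) = -54 + 6*q**2
(C(x(b(-5, 5))) + m((4*Q)*6))**2 = ((-54 + 6*(-20*1**2)**2) + (4*12)*6)**2 = ((-54 + 6*(-20*1)**2) + 48*6)**2 = ((-54 + 6*(-20)**2) + 288)**2 = ((-54 + 6*400) + 288)**2 = ((-54 + 2400) + 288)**2 = (2346 + 288)**2 = 2634**2 = 6937956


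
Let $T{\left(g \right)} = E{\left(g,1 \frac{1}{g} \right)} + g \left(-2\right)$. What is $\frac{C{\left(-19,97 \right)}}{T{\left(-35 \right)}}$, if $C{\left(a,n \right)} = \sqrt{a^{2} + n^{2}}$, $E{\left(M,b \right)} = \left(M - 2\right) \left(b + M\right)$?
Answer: $\frac{35 \sqrt{9770}}{47812} \approx 0.072357$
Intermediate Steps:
$E{\left(M,b \right)} = \left(-2 + M\right) \left(M + b\right)$
$T{\left(g \right)} = 1 + g^{2} - 4 g - \frac{2}{g}$ ($T{\left(g \right)} = \left(g^{2} - 2 g - 2 \cdot 1 \frac{1}{g} + g 1 \frac{1}{g}\right) + g \left(-2\right) = \left(g^{2} - 2 g - \frac{2}{g} + \frac{g}{g}\right) - 2 g = \left(g^{2} - 2 g - \frac{2}{g} + 1\right) - 2 g = \left(1 + g^{2} - 2 g - \frac{2}{g}\right) - 2 g = 1 + g^{2} - 4 g - \frac{2}{g}$)
$\frac{C{\left(-19,97 \right)}}{T{\left(-35 \right)}} = \frac{\sqrt{\left(-19\right)^{2} + 97^{2}}}{1 + \left(-35\right)^{2} - -140 - \frac{2}{-35}} = \frac{\sqrt{361 + 9409}}{1 + 1225 + 140 - - \frac{2}{35}} = \frac{\sqrt{9770}}{1 + 1225 + 140 + \frac{2}{35}} = \frac{\sqrt{9770}}{\frac{47812}{35}} = \sqrt{9770} \cdot \frac{35}{47812} = \frac{35 \sqrt{9770}}{47812}$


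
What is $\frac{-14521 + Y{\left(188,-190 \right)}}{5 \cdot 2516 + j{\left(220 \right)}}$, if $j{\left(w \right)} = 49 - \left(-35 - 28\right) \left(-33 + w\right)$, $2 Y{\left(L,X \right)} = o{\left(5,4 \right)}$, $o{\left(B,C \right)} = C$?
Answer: $- \frac{14519}{24410} \approx -0.5948$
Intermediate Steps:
$Y{\left(L,X \right)} = 2$ ($Y{\left(L,X \right)} = \frac{1}{2} \cdot 4 = 2$)
$j{\left(w \right)} = -2030 + 63 w$ ($j{\left(w \right)} = 49 - - 63 \left(-33 + w\right) = 49 - \left(2079 - 63 w\right) = 49 + \left(-2079 + 63 w\right) = -2030 + 63 w$)
$\frac{-14521 + Y{\left(188,-190 \right)}}{5 \cdot 2516 + j{\left(220 \right)}} = \frac{-14521 + 2}{5 \cdot 2516 + \left(-2030 + 63 \cdot 220\right)} = - \frac{14519}{12580 + \left(-2030 + 13860\right)} = - \frac{14519}{12580 + 11830} = - \frac{14519}{24410}$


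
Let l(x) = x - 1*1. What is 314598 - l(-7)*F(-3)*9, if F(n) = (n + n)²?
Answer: 317190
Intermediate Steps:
l(x) = -1 + x (l(x) = x - 1 = -1 + x)
F(n) = 4*n² (F(n) = (2*n)² = 4*n²)
314598 - l(-7)*F(-3)*9 = 314598 - (-1 - 7)*(4*(-3)²)*9 = 314598 - (-32*9)*9 = 314598 - (-8*36)*9 = 314598 - (-288)*9 = 314598 - 1*(-2592) = 314598 + 2592 = 317190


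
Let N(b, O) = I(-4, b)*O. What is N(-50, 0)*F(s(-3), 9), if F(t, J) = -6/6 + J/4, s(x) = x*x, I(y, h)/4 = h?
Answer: 0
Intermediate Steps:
I(y, h) = 4*h
s(x) = x²
F(t, J) = -1 + J/4 (F(t, J) = -6*⅙ + J*(¼) = -1 + J/4)
N(b, O) = 4*O*b (N(b, O) = (4*b)*O = 4*O*b)
N(-50, 0)*F(s(-3), 9) = (4*0*(-50))*(-1 + (¼)*9) = 0*(-1 + 9/4) = 0*(5/4) = 0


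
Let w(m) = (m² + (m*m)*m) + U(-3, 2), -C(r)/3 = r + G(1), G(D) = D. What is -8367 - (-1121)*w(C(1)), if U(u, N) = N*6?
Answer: -196695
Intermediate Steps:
U(u, N) = 6*N
C(r) = -3 - 3*r (C(r) = -3*(r + 1) = -3*(1 + r) = -3 - 3*r)
w(m) = 12 + m² + m³ (w(m) = (m² + (m*m)*m) + 6*2 = (m² + m²*m) + 12 = (m² + m³) + 12 = 12 + m² + m³)
-8367 - (-1121)*w(C(1)) = -8367 - (-1121)*(12 + (-3 - 3*1)² + (-3 - 3*1)³) = -8367 - (-1121)*(12 + (-3 - 3)² + (-3 - 3)³) = -8367 - (-1121)*(12 + (-6)² + (-6)³) = -8367 - (-1121)*(12 + 36 - 216) = -8367 - (-1121)*(-168) = -8367 - 1*188328 = -8367 - 188328 = -196695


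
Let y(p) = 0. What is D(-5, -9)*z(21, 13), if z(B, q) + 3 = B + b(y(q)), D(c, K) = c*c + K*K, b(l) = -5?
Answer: 1378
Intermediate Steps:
D(c, K) = K² + c² (D(c, K) = c² + K² = K² + c²)
z(B, q) = -8 + B (z(B, q) = -3 + (B - 5) = -3 + (-5 + B) = -8 + B)
D(-5, -9)*z(21, 13) = ((-9)² + (-5)²)*(-8 + 21) = (81 + 25)*13 = 106*13 = 1378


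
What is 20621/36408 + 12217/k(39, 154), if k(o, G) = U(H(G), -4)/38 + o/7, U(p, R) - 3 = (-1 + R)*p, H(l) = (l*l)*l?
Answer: 2517619886101/4653952248696 ≈ 0.54096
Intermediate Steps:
H(l) = l**3 (H(l) = l**2*l = l**3)
U(p, R) = 3 + p*(-1 + R) (U(p, R) = 3 + (-1 + R)*p = 3 + p*(-1 + R))
k(o, G) = 3/38 - 5*G**3/38 + o/7 (k(o, G) = (3 - G**3 - 4*G**3)/38 + o/7 = (3 - 5*G**3)*(1/38) + o*(1/7) = (3/38 - 5*G**3/38) + o/7 = 3/38 - 5*G**3/38 + o/7)
20621/36408 + 12217/k(39, 154) = 20621/36408 + 12217/(3/38 - 5/38*154**3 + (1/7)*39) = 20621*(1/36408) + 12217/(3/38 - 5/38*3652264 + 39/7) = 20621/36408 + 12217/(3/38 - 9130660/19 + 39/7) = 20621/36408 + 12217/(-127827737/266) = 20621/36408 + 12217*(-266/127827737) = 20621/36408 - 3249722/127827737 = 2517619886101/4653952248696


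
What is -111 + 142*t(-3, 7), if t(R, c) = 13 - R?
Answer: 2161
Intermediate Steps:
-111 + 142*t(-3, 7) = -111 + 142*(13 - 1*(-3)) = -111 + 142*(13 + 3) = -111 + 142*16 = -111 + 2272 = 2161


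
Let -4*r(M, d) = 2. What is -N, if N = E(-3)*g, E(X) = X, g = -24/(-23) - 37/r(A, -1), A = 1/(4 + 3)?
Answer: 5178/23 ≈ 225.13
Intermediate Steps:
A = ⅐ (A = 1/7 = ⅐ ≈ 0.14286)
r(M, d) = -½ (r(M, d) = -¼*2 = -½)
g = 1726/23 (g = -24/(-23) - 37/(-½) = -24*(-1/23) - 37*(-2) = 24/23 + 74 = 1726/23 ≈ 75.043)
N = -5178/23 (N = -3*1726/23 = -5178/23 ≈ -225.13)
-N = -1*(-5178/23) = 5178/23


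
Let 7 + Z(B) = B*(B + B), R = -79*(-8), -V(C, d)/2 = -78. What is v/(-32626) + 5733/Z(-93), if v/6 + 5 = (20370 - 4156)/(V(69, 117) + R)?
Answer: 36529492425/111134824702 ≈ 0.32870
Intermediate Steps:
V(C, d) = 156 (V(C, d) = -2*(-78) = 156)
R = 632
Z(B) = -7 + 2*B² (Z(B) = -7 + B*(B + B) = -7 + B*(2*B) = -7 + 2*B²)
v = 18411/197 (v = -30 + 6*((20370 - 4156)/(156 + 632)) = -30 + 6*(16214/788) = -30 + 6*(16214*(1/788)) = -30 + 6*(8107/394) = -30 + 24321/197 = 18411/197 ≈ 93.457)
v/(-32626) + 5733/Z(-93) = (18411/197)/(-32626) + 5733/(-7 + 2*(-93)²) = (18411/197)*(-1/32626) + 5733/(-7 + 2*8649) = -18411/6427322 + 5733/(-7 + 17298) = -18411/6427322 + 5733/17291 = 36529492425/111134824702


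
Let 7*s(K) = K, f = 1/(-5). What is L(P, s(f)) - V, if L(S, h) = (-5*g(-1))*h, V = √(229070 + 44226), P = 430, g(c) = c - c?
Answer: -4*√17081 ≈ -522.78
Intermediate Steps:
g(c) = 0
f = -⅕ ≈ -0.20000
s(K) = K/7
V = 4*√17081 (V = √273296 = 4*√17081 ≈ 522.78)
L(S, h) = 0 (L(S, h) = (-5*0)*h = 0*h = 0)
L(P, s(f)) - V = 0 - 4*√17081 = -4*√17081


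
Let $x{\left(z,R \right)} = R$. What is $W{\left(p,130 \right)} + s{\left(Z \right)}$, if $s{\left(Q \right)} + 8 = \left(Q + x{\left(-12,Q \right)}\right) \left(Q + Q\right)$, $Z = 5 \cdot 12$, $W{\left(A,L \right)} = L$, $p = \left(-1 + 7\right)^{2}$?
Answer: $14522$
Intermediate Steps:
$p = 36$ ($p = 6^{2} = 36$)
$Z = 60$
$s{\left(Q \right)} = -8 + 4 Q^{2}$ ($s{\left(Q \right)} = -8 + \left(Q + Q\right) \left(Q + Q\right) = -8 + 2 Q 2 Q = -8 + 4 Q^{2}$)
$W{\left(p,130 \right)} + s{\left(Z \right)} = 130 - \left(8 - 4 \cdot 60^{2}\right) = 130 + \left(-8 + 4 \cdot 3600\right) = 130 + \left(-8 + 14400\right) = 130 + 14392 = 14522$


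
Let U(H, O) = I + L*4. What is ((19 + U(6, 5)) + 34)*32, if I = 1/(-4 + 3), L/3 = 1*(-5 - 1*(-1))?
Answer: 128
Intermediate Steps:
L = -12 (L = 3*(1*(-5 - 1*(-1))) = 3*(1*(-5 + 1)) = 3*(1*(-4)) = 3*(-4) = -12)
I = -1 (I = 1/(-1) = -1)
U(H, O) = -49 (U(H, O) = -1 - 12*4 = -1 - 48 = -49)
((19 + U(6, 5)) + 34)*32 = ((19 - 49) + 34)*32 = (-30 + 34)*32 = 4*32 = 128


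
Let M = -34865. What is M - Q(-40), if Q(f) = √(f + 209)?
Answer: -34878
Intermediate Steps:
Q(f) = √(209 + f)
M - Q(-40) = -34865 - √(209 - 40) = -34865 - √169 = -34865 - 1*13 = -34865 - 13 = -34878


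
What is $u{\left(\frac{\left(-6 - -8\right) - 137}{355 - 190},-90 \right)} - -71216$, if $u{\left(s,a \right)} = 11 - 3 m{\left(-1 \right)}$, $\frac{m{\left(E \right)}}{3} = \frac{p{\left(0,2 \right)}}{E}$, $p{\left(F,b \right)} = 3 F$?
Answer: $71227$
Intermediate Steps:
$m{\left(E \right)} = 0$ ($m{\left(E \right)} = 3 \frac{3 \cdot 0}{E} = 3 \frac{0}{E} = 3 \cdot 0 = 0$)
$u{\left(s,a \right)} = 11$ ($u{\left(s,a \right)} = 11 - 0 = 11 + 0 = 11$)
$u{\left(\frac{\left(-6 - -8\right) - 137}{355 - 190},-90 \right)} - -71216 = 11 - -71216 = 11 + 71216 = 71227$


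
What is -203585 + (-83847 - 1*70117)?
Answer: -357549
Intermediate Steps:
-203585 + (-83847 - 1*70117) = -203585 + (-83847 - 70117) = -203585 - 153964 = -357549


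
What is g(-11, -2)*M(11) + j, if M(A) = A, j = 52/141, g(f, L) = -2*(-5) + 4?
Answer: 21766/141 ≈ 154.37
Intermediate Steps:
g(f, L) = 14 (g(f, L) = 10 + 4 = 14)
j = 52/141 (j = 52*(1/141) = 52/141 ≈ 0.36879)
g(-11, -2)*M(11) + j = 14*11 + 52/141 = 154 + 52/141 = 21766/141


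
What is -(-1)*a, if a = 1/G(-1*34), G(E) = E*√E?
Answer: I*√34/1156 ≈ 0.0050441*I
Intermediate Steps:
G(E) = E^(3/2)
a = I*√34/1156 (a = 1/((-1*34)^(3/2)) = 1/((-34)^(3/2)) = 1/(-34*I*√34) = I*√34/1156 ≈ 0.0050441*I)
-(-1)*a = -(-1)*I*√34/1156 = I*√34/1156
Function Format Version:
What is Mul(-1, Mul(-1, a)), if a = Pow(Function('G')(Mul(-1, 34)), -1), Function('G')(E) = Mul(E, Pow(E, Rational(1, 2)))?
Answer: Mul(Rational(1, 1156), I, Pow(34, Rational(1, 2))) ≈ Mul(0.0050441, I)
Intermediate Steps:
Function('G')(E) = Pow(E, Rational(3, 2))
a = Mul(Rational(1, 1156), I, Pow(34, Rational(1, 2))) (a = Pow(Pow(Mul(-1, 34), Rational(3, 2)), -1) = Pow(Pow(-34, Rational(3, 2)), -1) = Pow(Mul(-34, I, Pow(34, Rational(1, 2))), -1) = Mul(Rational(1, 1156), I, Pow(34, Rational(1, 2))) ≈ Mul(0.0050441, I))
Mul(-1, Mul(-1, a)) = Mul(-1, Mul(-1, Mul(Rational(1, 1156), I, Pow(34, Rational(1, 2))))) = Mul(-1, Mul(Rational(-1, 1156), I, Pow(34, Rational(1, 2)))) = Mul(Rational(1, 1156), I, Pow(34, Rational(1, 2)))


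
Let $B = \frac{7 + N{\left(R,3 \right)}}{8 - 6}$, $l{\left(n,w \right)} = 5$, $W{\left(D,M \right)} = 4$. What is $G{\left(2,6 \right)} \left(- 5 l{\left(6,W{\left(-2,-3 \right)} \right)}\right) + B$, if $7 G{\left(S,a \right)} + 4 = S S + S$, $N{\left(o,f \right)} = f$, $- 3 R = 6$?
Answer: $- \frac{15}{7} \approx -2.1429$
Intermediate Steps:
$R = -2$ ($R = \left(- \frac{1}{3}\right) 6 = -2$)
$G{\left(S,a \right)} = - \frac{4}{7} + \frac{S}{7} + \frac{S^{2}}{7}$ ($G{\left(S,a \right)} = - \frac{4}{7} + \frac{S S + S}{7} = - \frac{4}{7} + \frac{S^{2} + S}{7} = - \frac{4}{7} + \frac{S + S^{2}}{7} = - \frac{4}{7} + \left(\frac{S}{7} + \frac{S^{2}}{7}\right) = - \frac{4}{7} + \frac{S}{7} + \frac{S^{2}}{7}$)
$B = 5$ ($B = \frac{7 + 3}{8 - 6} = \frac{10}{2} = 10 \cdot \frac{1}{2} = 5$)
$G{\left(2,6 \right)} \left(- 5 l{\left(6,W{\left(-2,-3 \right)} \right)}\right) + B = \left(- \frac{4}{7} + \frac{1}{7} \cdot 2 + \frac{2^{2}}{7}\right) \left(\left(-5\right) 5\right) + 5 = \left(- \frac{4}{7} + \frac{2}{7} + \frac{1}{7} \cdot 4\right) \left(-25\right) + 5 = \left(- \frac{4}{7} + \frac{2}{7} + \frac{4}{7}\right) \left(-25\right) + 5 = \frac{2}{7} \left(-25\right) + 5 = - \frac{50}{7} + 5 = - \frac{15}{7}$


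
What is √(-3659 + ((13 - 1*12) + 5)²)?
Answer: I*√3623 ≈ 60.191*I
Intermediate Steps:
√(-3659 + ((13 - 1*12) + 5)²) = √(-3659 + ((13 - 12) + 5)²) = √(-3659 + (1 + 5)²) = √(-3659 + 6²) = √(-3659 + 36) = √(-3623) = I*√3623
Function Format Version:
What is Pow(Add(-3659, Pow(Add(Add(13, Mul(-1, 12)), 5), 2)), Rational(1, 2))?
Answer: Mul(I, Pow(3623, Rational(1, 2))) ≈ Mul(60.191, I)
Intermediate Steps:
Pow(Add(-3659, Pow(Add(Add(13, Mul(-1, 12)), 5), 2)), Rational(1, 2)) = Pow(Add(-3659, Pow(Add(Add(13, -12), 5), 2)), Rational(1, 2)) = Pow(Add(-3659, Pow(Add(1, 5), 2)), Rational(1, 2)) = Pow(Add(-3659, Pow(6, 2)), Rational(1, 2)) = Pow(Add(-3659, 36), Rational(1, 2)) = Pow(-3623, Rational(1, 2)) = Mul(I, Pow(3623, Rational(1, 2)))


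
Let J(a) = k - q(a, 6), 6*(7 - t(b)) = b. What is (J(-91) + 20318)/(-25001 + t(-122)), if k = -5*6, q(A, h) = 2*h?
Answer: -60828/74921 ≈ -0.81190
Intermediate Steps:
t(b) = 7 - b/6
k = -30
J(a) = -42 (J(a) = -30 - 2*6 = -30 - 1*12 = -30 - 12 = -42)
(J(-91) + 20318)/(-25001 + t(-122)) = (-42 + 20318)/(-25001 + (7 - 1/6*(-122))) = 20276/(-25001 + (7 + 61/3)) = 20276/(-25001 + 82/3) = 20276/(-74921/3) = 20276*(-3/74921) = -60828/74921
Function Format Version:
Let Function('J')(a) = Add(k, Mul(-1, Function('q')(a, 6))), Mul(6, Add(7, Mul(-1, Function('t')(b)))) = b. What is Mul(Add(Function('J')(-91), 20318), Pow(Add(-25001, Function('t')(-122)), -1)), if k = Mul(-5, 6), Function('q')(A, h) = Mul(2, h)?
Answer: Rational(-60828, 74921) ≈ -0.81190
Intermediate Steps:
Function('t')(b) = Add(7, Mul(Rational(-1, 6), b))
k = -30
Function('J')(a) = -42 (Function('J')(a) = Add(-30, Mul(-1, Mul(2, 6))) = Add(-30, Mul(-1, 12)) = Add(-30, -12) = -42)
Mul(Add(Function('J')(-91), 20318), Pow(Add(-25001, Function('t')(-122)), -1)) = Mul(Add(-42, 20318), Pow(Add(-25001, Add(7, Mul(Rational(-1, 6), -122))), -1)) = Mul(20276, Pow(Add(-25001, Add(7, Rational(61, 3))), -1)) = Mul(20276, Pow(Add(-25001, Rational(82, 3)), -1)) = Mul(20276, Pow(Rational(-74921, 3), -1)) = Mul(20276, Rational(-3, 74921)) = Rational(-60828, 74921)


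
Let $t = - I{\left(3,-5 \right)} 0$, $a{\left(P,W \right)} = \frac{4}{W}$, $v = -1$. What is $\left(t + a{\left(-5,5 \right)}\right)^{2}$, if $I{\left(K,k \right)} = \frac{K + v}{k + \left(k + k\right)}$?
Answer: $\frac{16}{25} \approx 0.64$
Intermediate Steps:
$I{\left(K,k \right)} = \frac{-1 + K}{3 k}$ ($I{\left(K,k \right)} = \frac{K - 1}{k + \left(k + k\right)} = \frac{-1 + K}{k + 2 k} = \frac{-1 + K}{3 k}$)
$t = 0$ ($t = - \frac{-1 + 3}{3 \left(-5\right)} 0 = - \frac{\left(-1\right) 2}{3 \cdot 5} \cdot 0 = \left(-1\right) \left(- \frac{2}{15}\right) 0 = \frac{2}{15} \cdot 0 = 0$)
$\left(t + a{\left(-5,5 \right)}\right)^{2} = \left(0 + \frac{4}{5}\right)^{2} = \left(\frac{4}{5}\right)^{2} = \frac{16}{25}$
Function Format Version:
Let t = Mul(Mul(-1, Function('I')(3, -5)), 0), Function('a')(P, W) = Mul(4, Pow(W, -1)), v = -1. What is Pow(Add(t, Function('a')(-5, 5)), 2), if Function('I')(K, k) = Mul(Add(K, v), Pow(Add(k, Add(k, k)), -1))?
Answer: Rational(16, 25) ≈ 0.64000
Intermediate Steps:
Function('I')(K, k) = Mul(Rational(1, 3), Pow(k, -1), Add(-1, K)) (Function('I')(K, k) = Mul(Add(K, -1), Pow(Add(k, Add(k, k)), -1)) = Mul(Add(-1, K), Pow(Add(k, Mul(2, k)), -1)) = Mul(Add(-1, K), Pow(Mul(3, k), -1)) = Mul(Add(-1, K), Mul(Rational(1, 3), Pow(k, -1))) = Mul(Rational(1, 3), Pow(k, -1), Add(-1, K)))
t = 0 (t = Mul(Mul(-1, Mul(Rational(1, 3), Pow(-5, -1), Add(-1, 3))), 0) = Mul(Mul(-1, Mul(Rational(1, 3), Rational(-1, 5), 2)), 0) = Mul(Mul(-1, Rational(-2, 15)), 0) = Mul(Rational(2, 15), 0) = 0)
Pow(Add(t, Function('a')(-5, 5)), 2) = Pow(Add(0, Mul(4, Pow(5, -1))), 2) = Pow(Add(0, Mul(4, Rational(1, 5))), 2) = Pow(Add(0, Rational(4, 5)), 2) = Pow(Rational(4, 5), 2) = Rational(16, 25)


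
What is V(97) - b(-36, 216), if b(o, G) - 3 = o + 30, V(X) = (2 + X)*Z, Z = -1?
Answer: -96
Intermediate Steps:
V(X) = -2 - X (V(X) = (2 + X)*(-1) = -2 - X)
b(o, G) = 33 + o (b(o, G) = 3 + (o + 30) = 3 + (30 + o) = 33 + o)
V(97) - b(-36, 216) = (-2 - 1*97) - (33 - 36) = (-2 - 97) - 1*(-3) = -99 + 3 = -96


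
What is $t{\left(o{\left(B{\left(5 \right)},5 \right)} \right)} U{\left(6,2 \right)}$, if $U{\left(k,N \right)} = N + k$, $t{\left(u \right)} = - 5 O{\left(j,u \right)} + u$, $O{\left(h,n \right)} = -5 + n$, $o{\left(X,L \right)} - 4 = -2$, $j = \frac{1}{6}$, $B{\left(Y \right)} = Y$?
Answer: $136$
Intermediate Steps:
$j = \frac{1}{6} \approx 0.16667$
$o{\left(X,L \right)} = 2$ ($o{\left(X,L \right)} = 4 - 2 = 2$)
$t{\left(u \right)} = 25 - 4 u$ ($t{\left(u \right)} = - 5 \left(-5 + u\right) + u = \left(25 - 5 u\right) + u = 25 - 4 u$)
$t{\left(o{\left(B{\left(5 \right)},5 \right)} \right)} U{\left(6,2 \right)} = \left(25 - 8\right) \left(2 + 6\right) = \left(25 - 8\right) 8 = 17 \cdot 8 = 136$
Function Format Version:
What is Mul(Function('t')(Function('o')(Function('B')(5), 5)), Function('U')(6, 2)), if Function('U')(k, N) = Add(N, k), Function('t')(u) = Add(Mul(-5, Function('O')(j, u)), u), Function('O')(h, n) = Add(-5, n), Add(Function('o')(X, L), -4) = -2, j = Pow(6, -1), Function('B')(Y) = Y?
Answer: 136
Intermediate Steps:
j = Rational(1, 6) ≈ 0.16667
Function('o')(X, L) = 2 (Function('o')(X, L) = Add(4, -2) = 2)
Function('t')(u) = Add(25, Mul(-4, u)) (Function('t')(u) = Add(Mul(-5, Add(-5, u)), u) = Add(Add(25, Mul(-5, u)), u) = Add(25, Mul(-4, u)))
Mul(Function('t')(Function('o')(Function('B')(5), 5)), Function('U')(6, 2)) = Mul(Add(25, Mul(-4, 2)), Add(2, 6)) = Mul(Add(25, -8), 8) = Mul(17, 8) = 136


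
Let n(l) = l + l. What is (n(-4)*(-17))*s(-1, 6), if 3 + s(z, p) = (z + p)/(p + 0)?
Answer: -884/3 ≈ -294.67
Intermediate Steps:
s(z, p) = -3 + (p + z)/p (s(z, p) = -3 + (z + p)/(p + 0) = -3 + (p + z)/p)
n(l) = 2*l
(n(-4)*(-17))*s(-1, 6) = ((2*(-4))*(-17))*(-2 - 1/6) = (-8*(-17))*(-2 - 1*1/6) = 136*(-2 - 1/6) = 136*(-13/6) = -884/3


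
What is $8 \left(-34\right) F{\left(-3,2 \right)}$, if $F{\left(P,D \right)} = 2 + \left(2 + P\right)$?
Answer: $-272$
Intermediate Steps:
$F{\left(P,D \right)} = 4 + P$
$8 \left(-34\right) F{\left(-3,2 \right)} = 8 \left(-34\right) \left(4 - 3\right) = \left(-272\right) 1 = -272$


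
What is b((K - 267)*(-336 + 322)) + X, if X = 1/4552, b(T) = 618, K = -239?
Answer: 2813137/4552 ≈ 618.00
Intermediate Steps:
X = 1/4552 ≈ 0.00021968
b((K - 267)*(-336 + 322)) + X = 618 + 1/4552 = 2813137/4552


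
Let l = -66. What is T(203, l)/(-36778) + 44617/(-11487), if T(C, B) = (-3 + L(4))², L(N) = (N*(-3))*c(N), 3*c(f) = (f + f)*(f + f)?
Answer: -9310747/1631154 ≈ -5.7081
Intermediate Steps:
c(f) = 4*f²/3 (c(f) = ((f + f)*(f + f))/3 = ((2*f)*(2*f))/3 = (4*f²)/3 = 4*f²/3)
L(N) = -4*N³ (L(N) = (N*(-3))*(4*N²/3) = (-3*N)*(4*N²/3) = -4*N³)
T(C, B) = 67081 (T(C, B) = (-3 - 4*4³)² = (-3 - 4*64)² = (-3 - 256)² = (-259)² = 67081)
T(203, l)/(-36778) + 44617/(-11487) = 67081/(-36778) + 44617/(-11487) = 67081*(-1/36778) + 44617*(-1/11487) = -259/142 - 44617/11487 = -9310747/1631154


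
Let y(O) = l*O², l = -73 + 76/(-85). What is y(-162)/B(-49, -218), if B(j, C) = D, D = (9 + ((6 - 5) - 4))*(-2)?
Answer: 13736547/85 ≈ 1.6161e+5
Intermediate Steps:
D = -12 (D = (9 + (1 - 4))*(-2) = (9 - 3)*(-2) = 6*(-2) = -12)
B(j, C) = -12
l = -6281/85 (l = -73 + 76*(-1/85) = -73 - 76/85 = -6281/85 ≈ -73.894)
y(O) = -6281*O²/85
y(-162)/B(-49, -218) = -6281/85*(-162)²/(-12) = -6281/85*26244*(-1/12) = -164838564/85*(-1/12) = 13736547/85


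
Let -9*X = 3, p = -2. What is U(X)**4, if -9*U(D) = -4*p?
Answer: 4096/6561 ≈ 0.62430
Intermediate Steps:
X = -1/3 (X = -1/9*3 = -1/3 ≈ -0.33333)
U(D) = -8/9 (U(D) = -(-4)*(-2)/9 = -1/9*8 = -8/9)
U(X)**4 = (-8/9)**4 = 4096/6561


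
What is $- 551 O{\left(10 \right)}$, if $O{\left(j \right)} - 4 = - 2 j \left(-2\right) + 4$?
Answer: $-26448$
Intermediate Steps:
$O{\left(j \right)} = 8 + 4 j$ ($O{\left(j \right)} = 4 + \left(- 2 j \left(-2\right) + 4\right) = 4 + \left(4 j + 4\right) = 4 + \left(4 + 4 j\right) = 8 + 4 j$)
$- 551 O{\left(10 \right)} = - 551 \left(8 + 4 \cdot 10\right) = - 551 \left(8 + 40\right) = \left(-551\right) 48 = -26448$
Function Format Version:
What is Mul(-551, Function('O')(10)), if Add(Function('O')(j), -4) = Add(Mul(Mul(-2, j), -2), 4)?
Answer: -26448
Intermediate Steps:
Function('O')(j) = Add(8, Mul(4, j)) (Function('O')(j) = Add(4, Add(Mul(Mul(-2, j), -2), 4)) = Add(4, Add(Mul(4, j), 4)) = Add(4, Add(4, Mul(4, j))) = Add(8, Mul(4, j)))
Mul(-551, Function('O')(10)) = Mul(-551, Add(8, Mul(4, 10))) = Mul(-551, Add(8, 40)) = Mul(-551, 48) = -26448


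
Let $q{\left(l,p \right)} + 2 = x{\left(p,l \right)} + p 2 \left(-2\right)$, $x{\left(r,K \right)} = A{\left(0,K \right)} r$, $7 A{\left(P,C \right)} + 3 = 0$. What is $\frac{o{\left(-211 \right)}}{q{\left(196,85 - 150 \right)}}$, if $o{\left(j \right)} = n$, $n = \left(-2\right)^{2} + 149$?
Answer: $\frac{357}{667} \approx 0.53523$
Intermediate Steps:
$A{\left(P,C \right)} = - \frac{3}{7}$ ($A{\left(P,C \right)} = - \frac{3}{7} + \frac{1}{7} \cdot 0 = - \frac{3}{7} + 0 = - \frac{3}{7}$)
$x{\left(r,K \right)} = - \frac{3 r}{7}$
$q{\left(l,p \right)} = -2 - \frac{31 p}{7}$ ($q{\left(l,p \right)} = -2 - \left(\frac{3 p}{7} - p 2 \left(-2\right)\right) = -2 - \left(\frac{3 p}{7} - 2 p \left(-2\right)\right) = -2 - \frac{31 p}{7}$)
$n = 153$ ($n = 4 + 149 = 153$)
$o{\left(j \right)} = 153$
$\frac{o{\left(-211 \right)}}{q{\left(196,85 - 150 \right)}} = \frac{153}{-2 - \frac{31 \left(85 - 150\right)}{7}} = \frac{153}{-2 - - \frac{2015}{7}} = \frac{153}{-2 + \frac{2015}{7}} = \frac{153}{\frac{2001}{7}} = 153 \cdot \frac{7}{2001} = \frac{357}{667}$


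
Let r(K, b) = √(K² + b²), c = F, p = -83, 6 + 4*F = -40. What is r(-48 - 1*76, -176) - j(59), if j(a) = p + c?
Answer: 189/2 + 4*√2897 ≈ 309.79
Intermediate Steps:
F = -23/2 (F = -3/2 + (¼)*(-40) = -3/2 - 10 = -23/2 ≈ -11.500)
c = -23/2 ≈ -11.500
j(a) = -189/2 (j(a) = -83 - 23/2 = -189/2)
r(-48 - 1*76, -176) - j(59) = √((-48 - 1*76)² + (-176)²) - 1*(-189/2) = √((-48 - 76)² + 30976) + 189/2 = √((-124)² + 30976) + 189/2 = √(15376 + 30976) + 189/2 = √46352 + 189/2 = 4*√2897 + 189/2 = 189/2 + 4*√2897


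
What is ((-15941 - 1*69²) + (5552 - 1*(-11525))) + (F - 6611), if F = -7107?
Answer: -17343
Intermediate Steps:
((-15941 - 1*69²) + (5552 - 1*(-11525))) + (F - 6611) = ((-15941 - 1*69²) + (5552 - 1*(-11525))) + (-7107 - 6611) = ((-15941 - 1*4761) + (5552 + 11525)) - 13718 = ((-15941 - 4761) + 17077) - 13718 = (-20702 + 17077) - 13718 = -3625 - 13718 = -17343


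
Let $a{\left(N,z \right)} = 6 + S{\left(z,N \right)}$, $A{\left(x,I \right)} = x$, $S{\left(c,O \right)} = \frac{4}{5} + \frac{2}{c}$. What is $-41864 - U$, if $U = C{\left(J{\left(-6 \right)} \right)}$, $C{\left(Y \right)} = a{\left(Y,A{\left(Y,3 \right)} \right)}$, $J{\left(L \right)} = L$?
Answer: $- \frac{628057}{15} \approx -41870.0$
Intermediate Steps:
$S{\left(c,O \right)} = \frac{4}{5} + \frac{2}{c}$ ($S{\left(c,O \right)} = 4 \cdot \frac{1}{5} + \frac{2}{c} = \frac{4}{5} + \frac{2}{c}$)
$a{\left(N,z \right)} = \frac{34}{5} + \frac{2}{z}$ ($a{\left(N,z \right)} = 6 + \left(\frac{4}{5} + \frac{2}{z}\right) = \frac{34}{5} + \frac{2}{z}$)
$C{\left(Y \right)} = \frac{34}{5} + \frac{2}{Y}$
$U = \frac{97}{15}$ ($U = \frac{34}{5} + \frac{2}{-6} = \frac{34}{5} + 2 \left(- \frac{1}{6}\right) = \frac{34}{5} - \frac{1}{3} = \frac{97}{15} \approx 6.4667$)
$-41864 - U = -41864 - \frac{97}{15} = - \frac{628057}{15}$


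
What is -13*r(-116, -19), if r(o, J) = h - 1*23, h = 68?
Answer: -585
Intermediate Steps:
r(o, J) = 45 (r(o, J) = 68 - 1*23 = 68 - 23 = 45)
-13*r(-116, -19) = -13*45 = -585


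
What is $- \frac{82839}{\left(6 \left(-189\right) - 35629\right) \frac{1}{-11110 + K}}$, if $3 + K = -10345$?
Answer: $- \frac{1777559262}{36763} \approx -48352.0$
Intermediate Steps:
$K = -10348$ ($K = -3 - 10345 = -10348$)
$- \frac{82839}{\left(6 \left(-189\right) - 35629\right) \frac{1}{-11110 + K}} = - \frac{82839}{\left(6 \left(-189\right) - 35629\right) \frac{1}{-11110 - 10348}} = - \frac{82839}{\left(-1134 - 35629\right) \frac{1}{-21458}} = - \frac{82839}{\left(-36763\right) \left(- \frac{1}{21458}\right)} = - \frac{82839}{\frac{36763}{21458}} = \left(-82839\right) \frac{21458}{36763} = - \frac{1777559262}{36763}$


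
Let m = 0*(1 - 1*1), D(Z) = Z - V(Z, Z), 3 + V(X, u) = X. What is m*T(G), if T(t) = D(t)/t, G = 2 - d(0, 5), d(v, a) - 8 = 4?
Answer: 0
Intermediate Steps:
V(X, u) = -3 + X
d(v, a) = 12 (d(v, a) = 8 + 4 = 12)
G = -10 (G = 2 - 1*12 = 2 - 12 = -10)
D(Z) = 3 (D(Z) = Z - (-3 + Z) = Z + (3 - Z) = 3)
m = 0 (m = 0*(1 - 1) = 0*0 = 0)
T(t) = 3/t
m*T(G) = 0*(3/(-10)) = 0*(3*(-1/10)) = 0*(-3/10) = 0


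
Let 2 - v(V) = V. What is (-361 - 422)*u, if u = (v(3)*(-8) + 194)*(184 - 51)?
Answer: -21036078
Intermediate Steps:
v(V) = 2 - V
u = 26866 (u = ((2 - 1*3)*(-8) + 194)*(184 - 51) = ((2 - 3)*(-8) + 194)*133 = (-1*(-8) + 194)*133 = (8 + 194)*133 = 202*133 = 26866)
(-361 - 422)*u = (-361 - 422)*26866 = -783*26866 = -21036078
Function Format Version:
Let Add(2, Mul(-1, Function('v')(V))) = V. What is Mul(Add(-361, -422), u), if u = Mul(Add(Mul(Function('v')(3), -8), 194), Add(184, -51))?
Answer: -21036078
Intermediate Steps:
Function('v')(V) = Add(2, Mul(-1, V))
u = 26866 (u = Mul(Add(Mul(Add(2, Mul(-1, 3)), -8), 194), Add(184, -51)) = Mul(Add(Mul(Add(2, -3), -8), 194), 133) = Mul(Add(Mul(-1, -8), 194), 133) = Mul(Add(8, 194), 133) = Mul(202, 133) = 26866)
Mul(Add(-361, -422), u) = Mul(Add(-361, -422), 26866) = Mul(-783, 26866) = -21036078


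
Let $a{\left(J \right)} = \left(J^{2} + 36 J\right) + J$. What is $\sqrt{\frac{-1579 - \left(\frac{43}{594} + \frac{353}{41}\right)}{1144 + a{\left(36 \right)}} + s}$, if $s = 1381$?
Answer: $\frac{\sqrt{192519643093206}}{373428} \approx 37.156$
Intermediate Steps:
$a{\left(J \right)} = J^{2} + 37 J$
$\sqrt{\frac{-1579 - \left(\frac{43}{594} + \frac{353}{41}\right)}{1144 + a{\left(36 \right)}} + s} = \sqrt{\frac{-1579 - \left(\frac{43}{594} + \frac{353}{41}\right)}{1144 + 36 \left(37 + 36\right)} + 1381} = \sqrt{\frac{-1579 - \frac{211445}{24354}}{1144 + 36 \cdot 73} + 1381} = \sqrt{\frac{-1579 - \frac{211445}{24354}}{1144 + 2628} + 1381} = \sqrt{\frac{-1579 - \frac{211445}{24354}}{3772} + 1381} = \sqrt{\left(- \frac{38666411}{24354}\right) \frac{1}{3772} + 1381} = \sqrt{- \frac{38666411}{91863288} + 1381} = \sqrt{\frac{126824534317}{91863288}} = \frac{\sqrt{192519643093206}}{373428}$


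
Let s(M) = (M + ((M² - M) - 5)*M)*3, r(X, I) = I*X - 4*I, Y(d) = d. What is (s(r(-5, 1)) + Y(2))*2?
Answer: -4640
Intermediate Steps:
r(X, I) = -4*I + I*X
s(M) = 3*M + 3*M*(-5 + M² - M) (s(M) = (M + (-5 + M² - M)*M)*3 = (M + M*(-5 + M² - M))*3 = 3*M + 3*M*(-5 + M² - M))
(s(r(-5, 1)) + Y(2))*2 = (3*(1*(-4 - 5))*(-4 + (1*(-4 - 5))² - (-4 - 5)) + 2)*2 = (3*(1*(-9))*(-4 + (1*(-9))² - (-9)) + 2)*2 = (3*(-9)*(-4 + (-9)² - 1*(-9)) + 2)*2 = (3*(-9)*(-4 + 81 + 9) + 2)*2 = (3*(-9)*86 + 2)*2 = (-2322 + 2)*2 = -2320*2 = -4640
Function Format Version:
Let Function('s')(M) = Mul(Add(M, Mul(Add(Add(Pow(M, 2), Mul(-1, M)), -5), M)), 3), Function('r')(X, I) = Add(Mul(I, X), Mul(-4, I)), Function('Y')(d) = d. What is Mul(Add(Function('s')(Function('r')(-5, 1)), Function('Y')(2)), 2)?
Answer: -4640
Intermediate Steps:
Function('r')(X, I) = Add(Mul(-4, I), Mul(I, X))
Function('s')(M) = Add(Mul(3, M), Mul(3, M, Add(-5, Pow(M, 2), Mul(-1, M)))) (Function('s')(M) = Mul(Add(M, Mul(Add(-5, Pow(M, 2), Mul(-1, M)), M)), 3) = Mul(Add(M, Mul(M, Add(-5, Pow(M, 2), Mul(-1, M)))), 3) = Add(Mul(3, M), Mul(3, M, Add(-5, Pow(M, 2), Mul(-1, M)))))
Mul(Add(Function('s')(Function('r')(-5, 1)), Function('Y')(2)), 2) = Mul(Add(Mul(3, Mul(1, Add(-4, -5)), Add(-4, Pow(Mul(1, Add(-4, -5)), 2), Mul(-1, Mul(1, Add(-4, -5))))), 2), 2) = Mul(Add(Mul(3, Mul(1, -9), Add(-4, Pow(Mul(1, -9), 2), Mul(-1, Mul(1, -9)))), 2), 2) = Mul(Add(Mul(3, -9, Add(-4, Pow(-9, 2), Mul(-1, -9))), 2), 2) = Mul(Add(Mul(3, -9, Add(-4, 81, 9)), 2), 2) = Mul(Add(Mul(3, -9, 86), 2), 2) = Mul(Add(-2322, 2), 2) = Mul(-2320, 2) = -4640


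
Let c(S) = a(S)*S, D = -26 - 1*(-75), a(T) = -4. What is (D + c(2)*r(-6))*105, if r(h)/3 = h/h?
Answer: 2625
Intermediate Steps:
D = 49 (D = -26 + 75 = 49)
r(h) = 3 (r(h) = 3*(h/h) = 3*1 = 3)
c(S) = -4*S
(D + c(2)*r(-6))*105 = (49 - 4*2*3)*105 = (49 - 8*3)*105 = (49 - 24)*105 = 25*105 = 2625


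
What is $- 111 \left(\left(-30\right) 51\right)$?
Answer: $169830$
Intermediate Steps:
$- 111 \left(\left(-30\right) 51\right) = \left(-111\right) \left(-1530\right) = 169830$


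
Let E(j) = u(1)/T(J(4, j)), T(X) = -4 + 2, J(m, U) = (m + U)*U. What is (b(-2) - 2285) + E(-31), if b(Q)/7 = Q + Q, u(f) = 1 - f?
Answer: -2313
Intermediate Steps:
J(m, U) = U*(U + m) (J(m, U) = (U + m)*U = U*(U + m))
T(X) = -2
E(j) = 0 (E(j) = (1 - 1*1)/(-2) = (1 - 1)*(-½) = 0*(-½) = 0)
b(Q) = 14*Q (b(Q) = 7*(Q + Q) = 7*(2*Q) = 14*Q)
(b(-2) - 2285) + E(-31) = (14*(-2) - 2285) + 0 = (-28 - 2285) + 0 = -2313 + 0 = -2313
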